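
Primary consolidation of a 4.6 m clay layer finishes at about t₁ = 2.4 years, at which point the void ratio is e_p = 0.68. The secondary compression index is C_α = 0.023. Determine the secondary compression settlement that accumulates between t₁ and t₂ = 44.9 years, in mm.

S_s ≈ 80.1 mm

Secondary compression: S_s = C_α·H/(1+e_p)·log₁₀(t₂/t₁)
S_s = 0.023×4.6/(1+0.68)×log₁₀(44.9/2.4)
    = 0.06298 × 1.272 = 0.08011 m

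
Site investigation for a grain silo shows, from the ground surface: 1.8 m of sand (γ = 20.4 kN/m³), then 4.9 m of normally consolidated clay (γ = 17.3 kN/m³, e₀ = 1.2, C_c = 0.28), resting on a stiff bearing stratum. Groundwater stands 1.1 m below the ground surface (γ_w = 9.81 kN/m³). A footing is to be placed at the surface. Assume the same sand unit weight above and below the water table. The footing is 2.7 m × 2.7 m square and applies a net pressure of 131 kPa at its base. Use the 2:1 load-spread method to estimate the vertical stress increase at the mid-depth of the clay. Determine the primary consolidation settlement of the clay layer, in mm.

S_c ≈ 93.1 mm

Mid-depth of clay below the ground surface: z = 1.8 + 4.9/2 = 4.25 m.
Total vertical stress at mid-clay: σ_v = 20.4×1.8 + 17.3×2.45 = 79.105 kPa.
Pore pressure: u = 9.81×(4.25 − 1.1) = 30.902 kPa.
Initial effective stress: σ'_0 = σ_v − u = 79.105 − 30.902 = 48.203 kPa.
Stress increase at mid-clay by the 2:1 spreading method:
Δσ = qBL/((B+z)(L+z)) = 131×2.7×2.7/((2.7+4.25)(2.7+4.25)) = 19.771 kPa
Final effective stress: σ'_f = σ'_0 + Δσ = 48.203 + 19.771 = 67.974 kPa.
Normally consolidated clay, so the full stress increment lies on the virgin compression line:
S_c = C_c·H/(1+e₀)·log₁₀(σ'_f/σ'_0) = 0.28×4.9/(1+1.2)×log₁₀(67.974/48.203)
    = 0.62364 × 0.14927 = 0.09309 m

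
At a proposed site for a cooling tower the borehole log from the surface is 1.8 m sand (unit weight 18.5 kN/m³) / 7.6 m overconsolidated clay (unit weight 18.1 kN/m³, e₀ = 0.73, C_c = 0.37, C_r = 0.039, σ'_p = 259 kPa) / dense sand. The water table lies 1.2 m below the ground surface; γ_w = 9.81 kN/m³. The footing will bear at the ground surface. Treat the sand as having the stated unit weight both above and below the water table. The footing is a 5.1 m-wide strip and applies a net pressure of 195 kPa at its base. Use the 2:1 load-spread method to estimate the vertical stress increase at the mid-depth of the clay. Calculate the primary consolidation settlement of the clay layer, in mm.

Mid-depth of clay below the ground surface: z = 1.8 + 7.6/2 = 5.6 m.
Total vertical stress at mid-clay: σ_v = 18.5×1.8 + 18.1×3.8 = 102.08 kPa.
Pore pressure: u = 9.81×(5.6 − 1.2) = 43.164 kPa.
Initial effective stress: σ'_0 = σ_v − u = 102.08 − 43.164 = 58.916 kPa.
Stress increase at mid-clay by the 2:1 spreading method:
Δσ = qB/(B+z) = 195×5.1/(5.1+5.6) = 92.944 kPa
Final effective stress: σ'_f = 58.916 + 92.944 = 151.86 kPa.
σ'_f = 151.86 ≤ σ'_p = 259 kPa, so the clay remains overconsolidated and only the recompression index applies:
S_c = C_r·H/(1+e₀)·log₁₀(σ'_f/σ'_0) = 0.039×7.6/1.73×log₁₀(151.86/58.916)
    = 0.17133 × 0.41121 = 0.07045 m

S_c ≈ 70.5 mm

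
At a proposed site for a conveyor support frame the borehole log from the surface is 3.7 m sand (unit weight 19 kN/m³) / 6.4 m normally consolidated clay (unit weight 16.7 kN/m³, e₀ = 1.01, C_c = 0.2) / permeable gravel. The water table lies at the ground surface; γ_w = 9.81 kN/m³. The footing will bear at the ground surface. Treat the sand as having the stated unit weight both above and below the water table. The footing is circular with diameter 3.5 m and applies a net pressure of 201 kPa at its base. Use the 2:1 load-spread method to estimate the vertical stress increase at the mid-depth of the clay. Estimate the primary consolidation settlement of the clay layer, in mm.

Mid-depth of clay below the ground surface: z = 3.7 + 6.4/2 = 6.9 m.
Total vertical stress at mid-clay: σ_v = 19×3.7 + 16.7×3.2 = 123.74 kPa.
Pore pressure: u = 9.81×(6.9 − 0) = 67.689 kPa.
Initial effective stress: σ'_0 = σ_v − u = 123.74 − 67.689 = 56.051 kPa.
Stress increase at mid-clay by the 2:1 spreading method:
Δσ ≈ qD²/(D+z)² = 201×3.5²/(3.5+6.9)² = 22.765 kPa
Final effective stress: σ'_f = σ'_0 + Δσ = 56.051 + 22.765 = 78.816 kPa.
Normally consolidated clay, so the full stress increment lies on the virgin compression line:
S_c = C_c·H/(1+e₀)·log₁₀(σ'_f/σ'_0) = 0.2×6.4/(1+1.01)×log₁₀(78.816/56.051)
    = 0.63682 × 0.14803 = 0.09427 m

S_c ≈ 94.3 mm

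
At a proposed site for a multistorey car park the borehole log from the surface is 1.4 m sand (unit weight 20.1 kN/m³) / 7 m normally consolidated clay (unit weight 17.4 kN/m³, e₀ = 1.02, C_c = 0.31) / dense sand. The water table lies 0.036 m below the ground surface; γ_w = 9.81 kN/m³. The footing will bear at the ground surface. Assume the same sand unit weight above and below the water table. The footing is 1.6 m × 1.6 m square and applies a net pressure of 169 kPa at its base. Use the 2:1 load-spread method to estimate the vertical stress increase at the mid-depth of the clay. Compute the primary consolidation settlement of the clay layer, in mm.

Mid-depth of clay below the ground surface: z = 1.4 + 7/2 = 4.9 m.
Total vertical stress at mid-clay: σ_v = 20.1×1.4 + 17.4×3.5 = 89.04 kPa.
Pore pressure: u = 9.81×(4.9 − 0.036) = 47.716 kPa.
Initial effective stress: σ'_0 = σ_v − u = 89.04 − 47.716 = 41.324 kPa.
Stress increase at mid-clay by the 2:1 spreading method:
Δσ = qBL/((B+z)(L+z)) = 169×1.6×1.6/((1.6+4.9)(1.6+4.9)) = 10.24 kPa
Final effective stress: σ'_f = σ'_0 + Δσ = 41.324 + 10.24 = 51.564 kPa.
Normally consolidated clay, so the full stress increment lies on the virgin compression line:
S_c = C_c·H/(1+e₀)·log₁₀(σ'_f/σ'_0) = 0.31×7/(1+1.02)×log₁₀(51.564/41.324)
    = 1.0743 × 0.096144 = 0.1033 m

S_c ≈ 103 mm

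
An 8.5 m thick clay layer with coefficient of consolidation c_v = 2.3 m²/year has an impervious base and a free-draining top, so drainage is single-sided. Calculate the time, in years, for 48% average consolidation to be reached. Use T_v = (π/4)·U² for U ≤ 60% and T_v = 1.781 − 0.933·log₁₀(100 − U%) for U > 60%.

Drainage path length: H_d = H = 8.5 m (single drainage).
U ≤ 60%: T_v = (π/4)·U² = (π/4)×0.48² = 0.18096.
t = T_v·H_d²/c_v = 0.18096×8.5²/2.3 = 5.685 years.

t ≈ 5.68 years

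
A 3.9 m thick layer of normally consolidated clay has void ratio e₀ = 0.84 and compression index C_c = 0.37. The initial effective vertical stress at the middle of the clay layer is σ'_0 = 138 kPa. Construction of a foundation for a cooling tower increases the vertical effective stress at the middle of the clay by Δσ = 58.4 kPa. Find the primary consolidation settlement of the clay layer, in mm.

Final effective stress: σ'_f = σ'_0 + Δσ = 138 + 58.4 = 196.4 kPa.
Normally consolidated clay, so the full stress increment lies on the virgin compression line:
S_c = C_c·H/(1+e₀)·log₁₀(σ'_f/σ'_0) = 0.37×3.9/(1+0.84)×log₁₀(196.4/138)
    = 0.78424 × 0.15326 = 0.1202 m

S_c ≈ 120 mm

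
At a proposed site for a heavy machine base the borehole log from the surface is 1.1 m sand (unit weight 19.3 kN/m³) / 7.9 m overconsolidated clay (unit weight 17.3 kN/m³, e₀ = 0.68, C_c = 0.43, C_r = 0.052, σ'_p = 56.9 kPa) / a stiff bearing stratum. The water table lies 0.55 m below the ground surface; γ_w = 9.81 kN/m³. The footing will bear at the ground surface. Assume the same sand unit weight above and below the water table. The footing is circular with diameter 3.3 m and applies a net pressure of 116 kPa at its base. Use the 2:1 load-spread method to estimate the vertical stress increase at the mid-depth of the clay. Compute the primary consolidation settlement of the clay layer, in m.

S_c ≈ 0.121 m

Mid-depth of clay below the ground surface: z = 1.1 + 7.9/2 = 5.05 m.
Total vertical stress at mid-clay: σ_v = 19.3×1.1 + 17.3×3.95 = 89.565 kPa.
Pore pressure: u = 9.81×(5.05 − 0.55) = 44.145 kPa.
Initial effective stress: σ'_0 = σ_v − u = 89.565 − 44.145 = 45.42 kPa.
Stress increase at mid-clay by the 2:1 spreading method:
Δσ ≈ qD²/(D+z)² = 116×3.3²/(3.3+5.05)² = 18.118 kPa
Final effective stress: σ'_f = 45.42 + 18.118 = 63.538 kPa.
σ'_f = 63.538 > σ'_p = 56.9 kPa, so the stress path crosses the preconsolidation pressure — recompression up to σ'_p, then virgin compression beyond:
S_c = H/(1+e₀)·[C_r·log₁₀(σ'_p/σ'_0) + C_c·log₁₀(σ'_f/σ'_p)]
    = 7.9/1.68 × [0.052×log₁₀(56.9/45.42) + 0.43×log₁₀(63.538/56.9)]
    = 4.7024 × [0.005089 + 0.020606] = 0.1208 m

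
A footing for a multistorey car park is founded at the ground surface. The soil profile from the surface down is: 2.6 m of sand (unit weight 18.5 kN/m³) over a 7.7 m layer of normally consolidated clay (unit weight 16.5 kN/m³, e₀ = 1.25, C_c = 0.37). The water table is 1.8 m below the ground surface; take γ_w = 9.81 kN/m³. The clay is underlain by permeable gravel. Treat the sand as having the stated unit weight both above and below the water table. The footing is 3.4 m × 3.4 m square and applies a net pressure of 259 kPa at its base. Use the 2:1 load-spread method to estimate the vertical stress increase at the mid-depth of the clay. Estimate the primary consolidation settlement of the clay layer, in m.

S_c ≈ 0.211 m

Mid-depth of clay below the ground surface: z = 2.6 + 7.7/2 = 6.45 m.
Total vertical stress at mid-clay: σ_v = 18.5×2.6 + 16.5×3.85 = 111.62 kPa.
Pore pressure: u = 9.81×(6.45 − 1.8) = 45.617 kPa.
Initial effective stress: σ'_0 = σ_v − u = 111.62 − 45.617 = 66.003 kPa.
Stress increase at mid-clay by the 2:1 spreading method:
Δσ = qBL/((B+z)(L+z)) = 259×3.4×3.4/((3.4+6.45)(3.4+6.45)) = 30.859 kPa
Final effective stress: σ'_f = σ'_0 + Δσ = 66.003 + 30.859 = 96.862 kPa.
Normally consolidated clay, so the full stress increment lies on the virgin compression line:
S_c = C_c·H/(1+e₀)·log₁₀(σ'_f/σ'_0) = 0.37×7.7/(1+1.25)×log₁₀(96.862/66.003)
    = 1.2662 × 0.16659 = 0.2109 m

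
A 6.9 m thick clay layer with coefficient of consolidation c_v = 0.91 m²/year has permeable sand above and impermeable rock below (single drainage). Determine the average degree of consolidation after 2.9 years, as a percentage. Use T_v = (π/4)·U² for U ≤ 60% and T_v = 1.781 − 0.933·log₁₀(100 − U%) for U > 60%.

Drainage path length: H_d = H = 6.9 m (single drainage).
T_v = c_v·t/H_d² = 0.91×2.9/6.9² = 0.05543.
T_v = 0.05543 corresponds to the U ≤ 60% branch:
U = √(4T_v/π) = 0.2657

U ≈ 26.6 %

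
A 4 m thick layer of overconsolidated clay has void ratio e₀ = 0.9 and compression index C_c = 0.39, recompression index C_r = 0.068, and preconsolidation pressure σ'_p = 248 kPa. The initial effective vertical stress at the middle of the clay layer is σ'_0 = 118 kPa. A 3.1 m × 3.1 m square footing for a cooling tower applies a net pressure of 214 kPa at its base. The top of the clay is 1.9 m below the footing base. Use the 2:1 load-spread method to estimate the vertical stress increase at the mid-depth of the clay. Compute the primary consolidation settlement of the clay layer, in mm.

Mid-depth of clay below the footing base: z = 1.9 + 4/2 = 3.9 m.
Stress increase at mid-clay by the 2:1 spreading method:
Δσ = qBL/((B+z)(L+z)) = 214×3.1×3.1/((3.1+3.9)(3.1+3.9)) = 41.97 kPa
Final effective stress: σ'_f = 118 + 41.97 = 159.97 kPa.
σ'_f = 159.97 ≤ σ'_p = 248 kPa, so the clay remains overconsolidated and only the recompression index applies:
S_c = C_r·H/(1+e₀)·log₁₀(σ'_f/σ'_0) = 0.068×4/1.9×log₁₀(159.97/118)
    = 0.14316 × 0.13216 = 0.01892 m

S_c ≈ 18.9 mm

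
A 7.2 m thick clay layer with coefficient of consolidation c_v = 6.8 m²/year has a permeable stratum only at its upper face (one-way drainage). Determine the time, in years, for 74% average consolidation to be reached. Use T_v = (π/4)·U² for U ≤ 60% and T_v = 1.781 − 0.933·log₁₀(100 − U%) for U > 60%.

t ≈ 3.51 years

Drainage path length: H_d = H = 7.2 m (single drainage).
U > 60%: T_v = 1.781 − 0.933·log₁₀(100 − 74) = 0.46083.
t = T_v·H_d²/c_v = 0.46083×7.2²/6.8 = 3.513 years.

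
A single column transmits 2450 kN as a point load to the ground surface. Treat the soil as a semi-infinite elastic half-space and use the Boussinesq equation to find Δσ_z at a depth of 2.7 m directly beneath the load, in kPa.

Δσ_z ≈ 160 kPa

Boussinesq vertical stress below a point load on an elastic half-space:
Δσ_z = 3P/(2πz²) · [1 + (r/z)²]^(−5/2)
r/z = 0/2.7 = 0; [1+(r/z)²]^(−5/2) = 1.
Δσ_z = 3×2450/(2π×2.7²) × 1 = 160.46 × 1 = 160.5 kPa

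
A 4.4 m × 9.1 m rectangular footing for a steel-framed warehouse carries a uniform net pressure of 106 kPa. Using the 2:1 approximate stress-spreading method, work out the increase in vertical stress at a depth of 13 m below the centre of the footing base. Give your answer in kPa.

By the 2:1 method the load spreads at 1 horizontal : 2 vertical, so at depth z the loaded area has grown by z in each plan dimension:
Δσ = qBL/((B+z)(L+z)) = 106×4.4×9.1/((4.4+13)(9.1+13)) = 11.037 kPa

Δσ_z ≈ 11 kPa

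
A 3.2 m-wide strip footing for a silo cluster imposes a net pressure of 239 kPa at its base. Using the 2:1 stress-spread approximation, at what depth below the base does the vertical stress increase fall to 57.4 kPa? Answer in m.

2:1 spreading — at depth z the loaded area has grown by z in each plan dimension:
qB/(B+z) = Δσ_z ⇒ z = qB/Δσ_z − B = 239×3.2/57.4 − 3.2 = 10.12 m

z ≈ 10.1 m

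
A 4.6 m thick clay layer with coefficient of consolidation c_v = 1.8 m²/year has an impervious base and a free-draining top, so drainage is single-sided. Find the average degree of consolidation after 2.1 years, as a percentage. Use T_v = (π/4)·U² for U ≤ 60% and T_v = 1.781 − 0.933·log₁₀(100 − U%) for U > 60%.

Drainage path length: H_d = H = 4.6 m (single drainage).
T_v = c_v·t/H_d² = 1.8×2.1/4.6² = 0.17864.
T_v = 0.17864 corresponds to the U ≤ 60% branch:
U = √(4T_v/π) = 0.4769

U ≈ 47.7 %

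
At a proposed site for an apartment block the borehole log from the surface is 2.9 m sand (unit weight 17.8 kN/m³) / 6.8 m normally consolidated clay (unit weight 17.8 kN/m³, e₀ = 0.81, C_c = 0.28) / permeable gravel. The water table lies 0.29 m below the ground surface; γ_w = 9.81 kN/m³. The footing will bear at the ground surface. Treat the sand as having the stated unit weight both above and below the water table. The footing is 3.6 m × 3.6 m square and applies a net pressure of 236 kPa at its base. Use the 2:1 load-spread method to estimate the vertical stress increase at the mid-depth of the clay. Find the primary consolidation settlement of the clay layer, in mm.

S_c ≈ 211 mm

Mid-depth of clay below the ground surface: z = 2.9 + 6.8/2 = 6.3 m.
Total vertical stress at mid-clay: σ_v = 17.8×2.9 + 17.8×3.4 = 112.14 kPa.
Pore pressure: u = 9.81×(6.3 − 0.29) = 58.958 kPa.
Initial effective stress: σ'_0 = σ_v − u = 112.14 − 58.958 = 53.182 kPa.
Stress increase at mid-clay by the 2:1 spreading method:
Δσ = qBL/((B+z)(L+z)) = 236×3.6×3.6/((3.6+6.3)(3.6+6.3)) = 31.207 kPa
Final effective stress: σ'_f = σ'_0 + Δσ = 53.182 + 31.207 = 84.389 kPa.
Normally consolidated clay, so the full stress increment lies on the virgin compression line:
S_c = C_c·H/(1+e₀)·log₁₀(σ'_f/σ'_0) = 0.28×6.8/(1+0.81)×log₁₀(84.389/53.182)
    = 1.0519 × 0.20052 = 0.2109 m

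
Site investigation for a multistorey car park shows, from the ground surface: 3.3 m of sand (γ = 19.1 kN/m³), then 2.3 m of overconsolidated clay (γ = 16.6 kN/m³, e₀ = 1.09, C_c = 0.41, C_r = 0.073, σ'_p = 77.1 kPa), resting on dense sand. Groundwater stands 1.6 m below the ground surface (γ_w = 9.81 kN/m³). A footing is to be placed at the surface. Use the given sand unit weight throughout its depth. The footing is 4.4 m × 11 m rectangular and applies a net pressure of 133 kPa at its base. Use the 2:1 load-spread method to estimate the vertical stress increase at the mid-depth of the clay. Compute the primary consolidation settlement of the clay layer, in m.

S_c ≈ 0.0657 m

Mid-depth of clay below the ground surface: z = 3.3 + 2.3/2 = 4.45 m.
Total vertical stress at mid-clay: σ_v = 19.1×3.3 + 16.6×1.15 = 82.12 kPa.
Pore pressure: u = 9.81×(4.45 − 1.6) = 27.959 kPa.
Initial effective stress: σ'_0 = σ_v − u = 82.12 − 27.959 = 54.161 kPa.
Stress increase at mid-clay by the 2:1 spreading method:
Δσ = qBL/((B+z)(L+z)) = 133×4.4×11/((4.4+4.45)(11+4.45)) = 47.079 kPa
Final effective stress: σ'_f = 54.161 + 47.079 = 101.24 kPa.
σ'_f = 101.24 > σ'_p = 77.1 kPa, so the stress path crosses the preconsolidation pressure — recompression up to σ'_p, then virgin compression beyond:
S_c = H/(1+e₀)·[C_r·log₁₀(σ'_p/σ'_0) + C_c·log₁₀(σ'_f/σ'_p)]
    = 2.3/2.09 × [0.073×log₁₀(77.1/54.161) + 0.41×log₁₀(101.24/77.1)]
    = 1.1005 × [0.011196 + 0.048502] = 0.0657 m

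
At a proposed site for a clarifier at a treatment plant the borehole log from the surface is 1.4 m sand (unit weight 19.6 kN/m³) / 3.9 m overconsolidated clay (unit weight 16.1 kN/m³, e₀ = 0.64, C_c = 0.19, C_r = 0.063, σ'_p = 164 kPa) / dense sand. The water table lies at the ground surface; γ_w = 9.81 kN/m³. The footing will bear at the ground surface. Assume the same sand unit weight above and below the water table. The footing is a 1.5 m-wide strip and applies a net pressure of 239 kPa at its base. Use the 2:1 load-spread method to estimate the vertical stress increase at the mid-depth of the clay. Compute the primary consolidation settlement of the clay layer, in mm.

Mid-depth of clay below the ground surface: z = 1.4 + 3.9/2 = 3.35 m.
Total vertical stress at mid-clay: σ_v = 19.6×1.4 + 16.1×1.95 = 58.835 kPa.
Pore pressure: u = 9.81×(3.35 − 0) = 32.864 kPa.
Initial effective stress: σ'_0 = σ_v − u = 58.835 − 32.864 = 25.971 kPa.
Stress increase at mid-clay by the 2:1 spreading method:
Δσ = qB/(B+z) = 239×1.5/(1.5+3.35) = 73.918 kPa
Final effective stress: σ'_f = 25.971 + 73.918 = 99.889 kPa.
σ'_f = 99.889 ≤ σ'_p = 164 kPa, so the clay remains overconsolidated and only the recompression index applies:
S_c = C_r·H/(1+e₀)·log₁₀(σ'_f/σ'_0) = 0.063×3.9/1.64×log₁₀(99.889/25.971)
    = 0.14981 × 0.58503 = 0.08765 m

S_c ≈ 87.6 mm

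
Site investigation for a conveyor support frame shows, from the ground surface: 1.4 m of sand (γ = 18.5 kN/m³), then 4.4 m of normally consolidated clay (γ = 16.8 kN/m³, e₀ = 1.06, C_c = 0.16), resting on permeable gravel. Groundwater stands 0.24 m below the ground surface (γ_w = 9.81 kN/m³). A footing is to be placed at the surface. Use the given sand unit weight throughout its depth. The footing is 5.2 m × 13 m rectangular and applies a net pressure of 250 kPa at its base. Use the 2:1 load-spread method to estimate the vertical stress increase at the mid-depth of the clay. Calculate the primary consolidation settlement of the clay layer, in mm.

S_c ≈ 235 mm

Mid-depth of clay below the ground surface: z = 1.4 + 4.4/2 = 3.6 m.
Total vertical stress at mid-clay: σ_v = 18.5×1.4 + 16.8×2.2 = 62.86 kPa.
Pore pressure: u = 9.81×(3.6 − 0.24) = 32.962 kPa.
Initial effective stress: σ'_0 = σ_v − u = 62.86 − 32.962 = 29.898 kPa.
Stress increase at mid-clay by the 2:1 spreading method:
Δσ = qBL/((B+z)(L+z)) = 250×5.2×13/((5.2+3.6)(13+3.6)) = 115.69 kPa
Final effective stress: σ'_f = σ'_0 + Δσ = 29.898 + 115.69 = 145.59 kPa.
Normally consolidated clay, so the full stress increment lies on the virgin compression line:
S_c = C_c·H/(1+e₀)·log₁₀(σ'_f/σ'_0) = 0.16×4.4/(1+1.06)×log₁₀(145.59/29.898)
    = 0.34175 × 0.68749 = 0.2349 m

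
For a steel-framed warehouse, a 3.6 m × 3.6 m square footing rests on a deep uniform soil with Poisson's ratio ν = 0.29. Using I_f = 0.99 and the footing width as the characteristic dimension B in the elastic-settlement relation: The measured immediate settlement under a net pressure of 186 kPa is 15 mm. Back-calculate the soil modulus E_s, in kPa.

E_s ≈ 40500 kPa

S_e = q·B·(1−ν²)/E_s · I_f  ⇒  E_s = q·B·(1−ν²)·I_f / S_e.
E_s = 186 × 3.6 × 0.9159 × 0.99 / 0.015 = 40480 kPa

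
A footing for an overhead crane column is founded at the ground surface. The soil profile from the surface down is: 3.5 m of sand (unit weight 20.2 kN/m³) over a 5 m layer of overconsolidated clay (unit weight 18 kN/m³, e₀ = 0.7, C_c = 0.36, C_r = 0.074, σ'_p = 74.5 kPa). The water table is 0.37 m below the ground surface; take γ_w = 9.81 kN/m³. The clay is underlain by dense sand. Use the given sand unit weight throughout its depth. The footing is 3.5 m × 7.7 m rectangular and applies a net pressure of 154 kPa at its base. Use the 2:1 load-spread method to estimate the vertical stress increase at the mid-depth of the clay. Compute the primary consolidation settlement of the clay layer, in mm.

Mid-depth of clay below the ground surface: z = 3.5 + 5/2 = 6 m.
Total vertical stress at mid-clay: σ_v = 20.2×3.5 + 18×2.5 = 115.7 kPa.
Pore pressure: u = 9.81×(6 − 0.37) = 55.23 kPa.
Initial effective stress: σ'_0 = σ_v − u = 115.7 − 55.23 = 60.47 kPa.
Stress increase at mid-clay by the 2:1 spreading method:
Δσ = qBL/((B+z)(L+z)) = 154×3.5×7.7/((3.5+6)(7.7+6)) = 31.889 kPa
Final effective stress: σ'_f = 60.47 + 31.889 = 92.359 kPa.
σ'_f = 92.359 > σ'_p = 74.5 kPa, so the stress path crosses the preconsolidation pressure — recompression up to σ'_p, then virgin compression beyond:
S_c = H/(1+e₀)·[C_r·log₁₀(σ'_p/σ'_0) + C_c·log₁₀(σ'_f/σ'_p)]
    = 5/1.7 × [0.074×log₁₀(74.5/60.47) + 0.36×log₁₀(92.359/74.5)]
    = 2.9412 × [0.0067056 + 0.033596] = 0.1185 m

S_c ≈ 119 mm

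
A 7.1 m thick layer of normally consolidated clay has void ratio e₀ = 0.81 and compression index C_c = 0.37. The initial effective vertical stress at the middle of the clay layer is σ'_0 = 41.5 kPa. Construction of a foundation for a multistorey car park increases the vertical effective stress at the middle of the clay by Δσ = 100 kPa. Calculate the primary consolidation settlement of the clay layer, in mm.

Final effective stress: σ'_f = σ'_0 + Δσ = 41.5 + 100 = 141.5 kPa.
Normally consolidated clay, so the full stress increment lies on the virgin compression line:
S_c = C_c·H/(1+e₀)·log₁₀(σ'_f/σ'_0) = 0.37×7.1/(1+0.81)×log₁₀(141.5/41.5)
    = 1.4514 × 0.53271 = 0.7732 m

S_c ≈ 773 mm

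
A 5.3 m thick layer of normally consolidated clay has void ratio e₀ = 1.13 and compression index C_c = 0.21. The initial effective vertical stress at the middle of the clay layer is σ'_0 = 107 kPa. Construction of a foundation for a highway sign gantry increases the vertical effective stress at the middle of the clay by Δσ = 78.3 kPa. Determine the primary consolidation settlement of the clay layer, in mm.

S_c ≈ 125 mm

Final effective stress: σ'_f = σ'_0 + Δσ = 107 + 78.3 = 185.3 kPa.
Normally consolidated clay, so the full stress increment lies on the virgin compression line:
S_c = C_c·H/(1+e₀)·log₁₀(σ'_f/σ'_0) = 0.21×5.3/(1+1.13)×log₁₀(185.3/107)
    = 0.52254 × 0.23849 = 0.1246 m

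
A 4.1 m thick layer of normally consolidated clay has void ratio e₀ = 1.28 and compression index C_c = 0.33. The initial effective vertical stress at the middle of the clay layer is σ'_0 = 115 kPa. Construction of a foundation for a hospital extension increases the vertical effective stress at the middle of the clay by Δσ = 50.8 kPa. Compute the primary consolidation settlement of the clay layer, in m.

S_c ≈ 0.0943 m

Final effective stress: σ'_f = σ'_0 + Δσ = 115 + 50.8 = 165.8 kPa.
Normally consolidated clay, so the full stress increment lies on the virgin compression line:
S_c = C_c·H/(1+e₀)·log₁₀(σ'_f/σ'_0) = 0.33×4.1/(1+1.28)×log₁₀(165.8/115)
    = 0.59342 × 0.15889 = 0.09429 m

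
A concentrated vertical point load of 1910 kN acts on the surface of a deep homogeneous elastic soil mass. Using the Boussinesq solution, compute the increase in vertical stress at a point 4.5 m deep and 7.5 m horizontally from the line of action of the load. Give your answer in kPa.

Δσ_z ≈ 1.62 kPa

Boussinesq vertical stress below a point load on an elastic half-space:
Δσ_z = 3P/(2πz²) · [1 + (r/z)²]^(−5/2)
r/z = 7.5/4.5 = 1.6667; [1+(r/z)²]^(−5/2) = 0.03605.
Δσ_z = 3×1910/(2π×4.5²) × 0.03605 = 45.035 × 0.03605 = 1.624 kPa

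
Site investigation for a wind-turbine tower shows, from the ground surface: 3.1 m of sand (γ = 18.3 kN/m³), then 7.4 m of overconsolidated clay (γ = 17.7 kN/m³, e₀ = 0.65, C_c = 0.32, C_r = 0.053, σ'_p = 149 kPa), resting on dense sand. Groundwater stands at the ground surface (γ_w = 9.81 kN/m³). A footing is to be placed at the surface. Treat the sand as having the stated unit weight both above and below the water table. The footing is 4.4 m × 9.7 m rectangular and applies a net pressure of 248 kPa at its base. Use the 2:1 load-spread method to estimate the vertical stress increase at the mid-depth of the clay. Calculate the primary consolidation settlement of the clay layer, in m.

Mid-depth of clay below the ground surface: z = 3.1 + 7.4/2 = 6.8 m.
Total vertical stress at mid-clay: σ_v = 18.3×3.1 + 17.7×3.7 = 122.22 kPa.
Pore pressure: u = 9.81×(6.8 − 0) = 66.708 kPa.
Initial effective stress: σ'_0 = σ_v − u = 122.22 − 66.708 = 55.512 kPa.
Stress increase at mid-clay by the 2:1 spreading method:
Δσ = qBL/((B+z)(L+z)) = 248×4.4×9.7/((4.4+6.8)(9.7+6.8)) = 57.276 kPa
Final effective stress: σ'_f = 55.512 + 57.276 = 112.79 kPa.
σ'_f = 112.79 ≤ σ'_p = 149 kPa, so the clay remains overconsolidated and only the recompression index applies:
S_c = C_r·H/(1+e₀)·log₁₀(σ'_f/σ'_0) = 0.053×7.4/1.65×log₁₀(112.79/55.512)
    = 0.23769 × 0.30788 = 0.07318 m

S_c ≈ 0.0732 m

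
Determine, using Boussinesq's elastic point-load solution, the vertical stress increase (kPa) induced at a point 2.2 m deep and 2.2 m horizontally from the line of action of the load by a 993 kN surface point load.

Boussinesq vertical stress below a point load on an elastic half-space:
Δσ_z = 3P/(2πz²) · [1 + (r/z)²]^(−5/2)
r/z = 2.2/2.2 = 1; [1+(r/z)²]^(−5/2) = 0.17678.
Δσ_z = 3×993/(2π×2.2²) × 0.17678 = 97.959 × 0.17678 = 17.32 kPa

Δσ_z ≈ 17.3 kPa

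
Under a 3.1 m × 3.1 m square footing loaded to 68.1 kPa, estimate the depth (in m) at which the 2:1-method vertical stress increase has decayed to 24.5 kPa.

z ≈ 2.07 m

2:1 spreading — at depth z the loaded area has grown by z in each plan dimension:
qB²/(B+z)² = Δσ_z ⇒ z = B(√(q/Δσ_z) − 1) = 3.1×(√(68.1/24.5) − 1) = 2.068 m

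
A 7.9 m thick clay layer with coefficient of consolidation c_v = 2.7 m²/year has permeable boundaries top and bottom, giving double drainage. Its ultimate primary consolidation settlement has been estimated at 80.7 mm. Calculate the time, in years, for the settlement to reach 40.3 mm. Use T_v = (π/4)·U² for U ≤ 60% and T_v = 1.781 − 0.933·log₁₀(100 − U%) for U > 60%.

t ≈ 1.13 years

Drainage path length: H_d = H/2 = 3.95 m (double drainage).
U = S(t)/S_ult = 40.3/80.7 = 0.4994.
U ≤ 60%: T_v = (π/4)·U² = (π/4)×0.49938² = 0.19586.
t = T_v·H_d²/c_v = 0.19586×3.95²/2.7 = 1.132 years.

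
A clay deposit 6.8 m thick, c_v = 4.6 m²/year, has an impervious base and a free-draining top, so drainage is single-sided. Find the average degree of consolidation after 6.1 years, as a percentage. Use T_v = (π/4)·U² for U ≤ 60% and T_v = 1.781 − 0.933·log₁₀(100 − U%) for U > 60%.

Drainage path length: H_d = H = 6.8 m (single drainage).
T_v = c_v·t/H_d² = 4.6×6.1/6.8² = 0.60683.
T_v = 0.60683 corresponds to the U > 60% branch:
U = 1 − 10^((1.781 − T_v)/0.933)/100 = 0.8187

U ≈ 81.9 %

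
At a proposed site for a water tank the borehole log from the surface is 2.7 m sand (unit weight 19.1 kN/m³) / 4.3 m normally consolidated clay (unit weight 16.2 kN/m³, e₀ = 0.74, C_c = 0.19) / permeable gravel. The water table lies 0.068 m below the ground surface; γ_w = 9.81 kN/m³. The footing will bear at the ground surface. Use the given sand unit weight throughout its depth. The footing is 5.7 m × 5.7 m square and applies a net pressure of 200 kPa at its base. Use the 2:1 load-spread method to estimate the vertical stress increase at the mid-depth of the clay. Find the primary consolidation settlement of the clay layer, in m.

Mid-depth of clay below the ground surface: z = 2.7 + 4.3/2 = 4.85 m.
Total vertical stress at mid-clay: σ_v = 19.1×2.7 + 16.2×2.15 = 86.4 kPa.
Pore pressure: u = 9.81×(4.85 − 0.068) = 46.911 kPa.
Initial effective stress: σ'_0 = σ_v − u = 86.4 − 46.911 = 39.489 kPa.
Stress increase at mid-clay by the 2:1 spreading method:
Δσ = qBL/((B+z)(L+z)) = 200×5.7×5.7/((5.7+4.85)(5.7+4.85)) = 58.381 kPa
Final effective stress: σ'_f = σ'_0 + Δσ = 39.489 + 58.381 = 97.87 kPa.
Normally consolidated clay, so the full stress increment lies on the virgin compression line:
S_c = C_c·H/(1+e₀)·log₁₀(σ'_f/σ'_0) = 0.19×4.3/(1+0.74)×log₁₀(97.87/39.489)
    = 0.46954 × 0.39417 = 0.1851 m

S_c ≈ 0.185 m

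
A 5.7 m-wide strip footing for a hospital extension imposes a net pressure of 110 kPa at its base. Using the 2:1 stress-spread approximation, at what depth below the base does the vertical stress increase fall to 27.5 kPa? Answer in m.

2:1 spreading — at depth z the loaded area has grown by z in each plan dimension:
qB/(B+z) = Δσ_z ⇒ z = qB/Δσ_z − B = 110×5.7/27.5 − 5.7 = 17.1 m

z ≈ 17.1 m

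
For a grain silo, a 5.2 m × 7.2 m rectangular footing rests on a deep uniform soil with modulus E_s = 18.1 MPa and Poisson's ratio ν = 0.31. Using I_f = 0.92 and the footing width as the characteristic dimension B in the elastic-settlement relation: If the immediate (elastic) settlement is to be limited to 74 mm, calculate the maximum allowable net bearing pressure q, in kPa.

E_s = 18.1 MPa = 18100 kPa.
S_e = q·B·(1−ν²)/E_s · I_f  ⇒  q = S_e·E_s / (B·(1−ν²)·I_f).
q = 0.074 × 18100 / (5.2 × 0.9039 × 0.92) = 309.7 kPa

q ≈ 310 kPa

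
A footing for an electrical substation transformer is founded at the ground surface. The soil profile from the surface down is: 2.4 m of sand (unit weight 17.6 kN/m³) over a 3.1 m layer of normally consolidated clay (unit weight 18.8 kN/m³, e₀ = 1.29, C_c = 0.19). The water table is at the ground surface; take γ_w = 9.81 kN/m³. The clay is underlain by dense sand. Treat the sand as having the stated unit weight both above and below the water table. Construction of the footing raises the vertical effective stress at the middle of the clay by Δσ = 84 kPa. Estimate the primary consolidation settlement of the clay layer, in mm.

Mid-depth of clay below the ground surface: z = 2.4 + 3.1/2 = 3.95 m.
Total vertical stress at mid-clay: σ_v = 17.6×2.4 + 18.8×1.55 = 71.38 kPa.
Pore pressure: u = 9.81×(3.95 − 0) = 38.75 kPa.
Initial effective stress: σ'_0 = σ_v − u = 71.38 − 38.75 = 32.63 kPa.
Final effective stress: σ'_f = σ'_0 + Δσ = 32.63 + 84 = 116.63 kPa.
Normally consolidated clay, so the full stress increment lies on the virgin compression line:
S_c = C_c·H/(1+e₀)·log₁₀(σ'_f/σ'_0) = 0.19×3.1/(1+1.29)×log₁₀(116.63/32.63)
    = 0.25721 × 0.55319 = 0.1423 m

S_c ≈ 142 mm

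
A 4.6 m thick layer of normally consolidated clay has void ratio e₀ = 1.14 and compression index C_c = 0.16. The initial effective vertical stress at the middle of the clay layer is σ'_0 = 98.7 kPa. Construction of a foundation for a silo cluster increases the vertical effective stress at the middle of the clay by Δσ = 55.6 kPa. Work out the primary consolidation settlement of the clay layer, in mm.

Final effective stress: σ'_f = σ'_0 + Δσ = 98.7 + 55.6 = 154.3 kPa.
Normally consolidated clay, so the full stress increment lies on the virgin compression line:
S_c = C_c·H/(1+e₀)·log₁₀(σ'_f/σ'_0) = 0.16×4.6/(1+1.14)×log₁₀(154.3/98.7)
    = 0.34393 × 0.19405 = 0.06674 m

S_c ≈ 66.7 mm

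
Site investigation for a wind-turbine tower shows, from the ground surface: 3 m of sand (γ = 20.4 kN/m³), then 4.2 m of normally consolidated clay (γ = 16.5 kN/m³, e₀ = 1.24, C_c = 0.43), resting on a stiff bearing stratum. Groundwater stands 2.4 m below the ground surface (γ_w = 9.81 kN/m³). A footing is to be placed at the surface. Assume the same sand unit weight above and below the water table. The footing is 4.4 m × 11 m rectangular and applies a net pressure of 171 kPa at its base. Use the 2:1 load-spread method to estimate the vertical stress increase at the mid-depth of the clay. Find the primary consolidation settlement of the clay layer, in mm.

S_c ≈ 202 mm

Mid-depth of clay below the ground surface: z = 3 + 4.2/2 = 5.1 m.
Total vertical stress at mid-clay: σ_v = 20.4×3 + 16.5×2.1 = 95.85 kPa.
Pore pressure: u = 9.81×(5.1 − 2.4) = 26.487 kPa.
Initial effective stress: σ'_0 = σ_v − u = 95.85 − 26.487 = 69.363 kPa.
Stress increase at mid-clay by the 2:1 spreading method:
Δσ = qBL/((B+z)(L+z)) = 171×4.4×11/((4.4+5.1)(11+5.1)) = 54.112 kPa
Final effective stress: σ'_f = σ'_0 + Δσ = 69.363 + 54.112 = 123.47 kPa.
Normally consolidated clay, so the full stress increment lies on the virgin compression line:
S_c = C_c·H/(1+e₀)·log₁₀(σ'_f/σ'_0) = 0.43×4.2/(1+1.24)×log₁₀(123.47/69.363)
    = 0.80625 × 0.25043 = 0.2019 m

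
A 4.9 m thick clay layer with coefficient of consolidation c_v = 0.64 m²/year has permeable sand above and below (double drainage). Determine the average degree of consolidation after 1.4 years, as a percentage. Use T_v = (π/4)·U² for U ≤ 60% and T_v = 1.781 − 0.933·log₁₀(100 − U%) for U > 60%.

Drainage path length: H_d = H/2 = 2.45 m (double drainage).
T_v = c_v·t/H_d² = 0.64×1.4/2.45² = 0.14927.
T_v = 0.14927 corresponds to the U ≤ 60% branch:
U = √(4T_v/π) = 0.436

U ≈ 43.6 %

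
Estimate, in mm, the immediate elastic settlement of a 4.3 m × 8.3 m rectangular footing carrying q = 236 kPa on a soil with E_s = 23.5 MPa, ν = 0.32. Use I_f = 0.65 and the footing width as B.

S_e ≈ 25.2 mm

Immediate (elastic) settlement: S_e = q·B·(1−ν²)/E_s · I_f.
E_s = 23.5 MPa = 23500 kPa.
S_e = 236 × 4.3 × (1 − 0.32²) / 23500 × 0.65
    = 236 × 4.3 × 0.8976 / 23500 × 0.65
    = 0.02519 m = 25.19 mm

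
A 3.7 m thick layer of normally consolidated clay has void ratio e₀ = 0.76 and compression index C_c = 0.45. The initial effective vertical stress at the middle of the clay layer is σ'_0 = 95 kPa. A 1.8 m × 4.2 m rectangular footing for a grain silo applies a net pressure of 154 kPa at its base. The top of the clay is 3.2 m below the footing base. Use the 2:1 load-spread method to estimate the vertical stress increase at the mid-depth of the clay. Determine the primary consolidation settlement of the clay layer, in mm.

Mid-depth of clay below the footing base: z = 3.2 + 3.7/2 = 5.05 m.
Stress increase at mid-clay by the 2:1 spreading method:
Δσ = qBL/((B+z)(L+z)) = 154×1.8×4.2/((1.8+5.05)(4.2+5.05)) = 18.374 kPa
Final effective stress: σ'_f = σ'_0 + Δσ = 95 + 18.374 = 113.37 kPa.
Normally consolidated clay, so the full stress increment lies on the virgin compression line:
S_c = C_c·H/(1+e₀)·log₁₀(σ'_f/σ'_0) = 0.45×3.7/(1+0.76)×log₁₀(113.37/95)
    = 0.94602 × 0.076775 = 0.07263 m

S_c ≈ 72.6 mm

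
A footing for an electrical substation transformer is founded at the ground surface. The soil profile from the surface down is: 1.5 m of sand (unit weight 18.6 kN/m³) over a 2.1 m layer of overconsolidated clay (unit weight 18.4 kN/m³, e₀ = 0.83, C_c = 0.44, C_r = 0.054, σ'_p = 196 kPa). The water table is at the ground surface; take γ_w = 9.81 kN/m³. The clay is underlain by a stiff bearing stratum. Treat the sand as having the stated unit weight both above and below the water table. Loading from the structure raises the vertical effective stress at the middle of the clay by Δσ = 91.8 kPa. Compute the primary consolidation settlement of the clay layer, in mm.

Mid-depth of clay below the ground surface: z = 1.5 + 2.1/2 = 2.55 m.
Total vertical stress at mid-clay: σ_v = 18.6×1.5 + 18.4×1.05 = 47.22 kPa.
Pore pressure: u = 9.81×(2.55 − 0) = 25.015 kPa.
Initial effective stress: σ'_0 = σ_v − u = 47.22 − 25.015 = 22.205 kPa.
Final effective stress: σ'_f = 22.205 + 91.8 = 114 kPa.
σ'_f = 114 ≤ σ'_p = 196 kPa, so the clay remains overconsolidated and only the recompression index applies:
S_c = C_r·H/(1+e₀)·log₁₀(σ'_f/σ'_0) = 0.054×2.1/1.83×log₁₀(114/22.205)
    = 0.061965 × 0.71045 = 0.04402 m

S_c ≈ 44 mm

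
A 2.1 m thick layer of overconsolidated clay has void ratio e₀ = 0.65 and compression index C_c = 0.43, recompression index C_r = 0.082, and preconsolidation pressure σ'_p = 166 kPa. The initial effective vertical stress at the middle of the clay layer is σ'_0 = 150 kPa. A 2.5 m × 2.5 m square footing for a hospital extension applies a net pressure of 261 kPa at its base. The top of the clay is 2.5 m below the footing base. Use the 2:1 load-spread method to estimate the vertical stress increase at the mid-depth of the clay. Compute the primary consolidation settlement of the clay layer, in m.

S_c ≈ 0.0423 m

Mid-depth of clay below the footing base: z = 2.5 + 2.1/2 = 3.55 m.
Stress increase at mid-clay by the 2:1 spreading method:
Δσ = qBL/((B+z)(L+z)) = 261×2.5×2.5/((2.5+3.55)(2.5+3.55)) = 44.567 kPa
Final effective stress: σ'_f = 150 + 44.567 = 194.57 kPa.
σ'_f = 194.57 > σ'_p = 166 kPa, so the stress path crosses the preconsolidation pressure — recompression up to σ'_p, then virgin compression beyond:
S_c = H/(1+e₀)·[C_r·log₁₀(σ'_p/σ'_0) + C_c·log₁₀(σ'_f/σ'_p)]
    = 2.1/1.65 × [0.082×log₁₀(166/150) + 0.43×log₁₀(194.57/166)]
    = 1.2727 × [0.0036094 + 0.029656] = 0.04234 m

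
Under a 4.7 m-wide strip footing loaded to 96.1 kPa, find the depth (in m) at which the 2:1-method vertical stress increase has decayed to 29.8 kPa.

z ≈ 10.5 m

2:1 spreading — at depth z the loaded area has grown by z in each plan dimension:
qB/(B+z) = Δσ_z ⇒ z = qB/Δσ_z − B = 96.1×4.7/29.8 − 4.7 = 10.46 m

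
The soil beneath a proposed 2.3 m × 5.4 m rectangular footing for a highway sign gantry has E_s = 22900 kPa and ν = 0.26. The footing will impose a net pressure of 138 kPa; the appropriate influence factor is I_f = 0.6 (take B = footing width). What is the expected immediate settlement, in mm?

S_e ≈ 7.75 mm

Immediate (elastic) settlement: S_e = q·B·(1−ν²)/E_s · I_f.
S_e = 138 × 2.3 × (1 − 0.26²) / 22900 × 0.6
    = 138 × 2.3 × 0.9324 / 22900 × 0.6
    = 0.007754 m = 7.754 mm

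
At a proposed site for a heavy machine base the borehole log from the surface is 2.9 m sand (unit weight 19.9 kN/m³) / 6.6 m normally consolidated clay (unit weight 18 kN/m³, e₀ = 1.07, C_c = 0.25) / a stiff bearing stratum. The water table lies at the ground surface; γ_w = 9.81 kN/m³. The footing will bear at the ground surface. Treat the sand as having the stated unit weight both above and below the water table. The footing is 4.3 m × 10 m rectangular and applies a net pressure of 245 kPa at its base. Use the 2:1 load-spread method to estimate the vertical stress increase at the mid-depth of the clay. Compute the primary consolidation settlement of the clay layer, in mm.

Mid-depth of clay below the ground surface: z = 2.9 + 6.6/2 = 6.2 m.
Total vertical stress at mid-clay: σ_v = 19.9×2.9 + 18×3.3 = 117.11 kPa.
Pore pressure: u = 9.81×(6.2 − 0) = 60.822 kPa.
Initial effective stress: σ'_0 = σ_v − u = 117.11 − 60.822 = 56.288 kPa.
Stress increase at mid-clay by the 2:1 spreading method:
Δσ = qBL/((B+z)(L+z)) = 245×4.3×10/((4.3+6.2)(10+6.2)) = 61.934 kPa
Final effective stress: σ'_f = σ'_0 + Δσ = 56.288 + 61.934 = 118.22 kPa.
Normally consolidated clay, so the full stress increment lies on the virgin compression line:
S_c = C_c·H/(1+e₀)·log₁₀(σ'_f/σ'_0) = 0.25×6.6/(1+1.07)×log₁₀(118.22/56.288)
    = 0.7971 × 0.32228 = 0.2569 m

S_c ≈ 257 mm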